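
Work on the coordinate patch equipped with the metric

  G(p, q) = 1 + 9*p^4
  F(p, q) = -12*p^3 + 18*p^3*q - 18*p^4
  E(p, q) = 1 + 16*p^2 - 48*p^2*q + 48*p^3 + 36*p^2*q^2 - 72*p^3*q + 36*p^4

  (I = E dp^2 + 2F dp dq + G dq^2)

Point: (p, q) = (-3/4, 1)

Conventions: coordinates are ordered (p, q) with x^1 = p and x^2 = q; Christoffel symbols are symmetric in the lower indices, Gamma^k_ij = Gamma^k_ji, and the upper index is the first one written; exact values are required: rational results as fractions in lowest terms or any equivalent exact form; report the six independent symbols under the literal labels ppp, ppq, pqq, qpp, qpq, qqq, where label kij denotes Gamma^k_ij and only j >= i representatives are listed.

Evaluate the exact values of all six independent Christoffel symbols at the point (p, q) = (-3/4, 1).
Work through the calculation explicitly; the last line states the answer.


E = 1585/64, F = -1053/128, G = 985/256 at the point
E_p = -429/4, E_q = 351/8, F_p = 81/2, F_q = -243/32, G_p = -243/16, G_q = 0
EG - F^2 = 7069/256;  g^inv = (256/7069) * [[985/256, 1053/128], [1053/128, 1585/64]]
first-kind symbols [ij,l] = (1/2)(d_i g_jl + d_j g_il - d_l g_ij): [pp,p] = E_p/2 = -429/8, [pp,q] = F_p - E_q/2 = 297/16, [pq,p] = E_q/2 = 351/16, [pq,q] = G_p/2 = -243/32, [qq,p] = F_q - G_p/2 = 0, [qq,q] = G_q/2 = 0
Gamma^p_ij = (G*[ij,p] - F*[ij,q])/(EG - F^2), Gamma^q_ij = (E*[ij,q] - F*[ij,p])/(EG - F^2)

Answer: Gamma_ppp = -13728/7069, Gamma_ppq = 5616/7069, Gamma_pqq = 0, Gamma_qpp = 4752/7069, Gamma_qpq = -1944/7069, Gamma_qqq = 0


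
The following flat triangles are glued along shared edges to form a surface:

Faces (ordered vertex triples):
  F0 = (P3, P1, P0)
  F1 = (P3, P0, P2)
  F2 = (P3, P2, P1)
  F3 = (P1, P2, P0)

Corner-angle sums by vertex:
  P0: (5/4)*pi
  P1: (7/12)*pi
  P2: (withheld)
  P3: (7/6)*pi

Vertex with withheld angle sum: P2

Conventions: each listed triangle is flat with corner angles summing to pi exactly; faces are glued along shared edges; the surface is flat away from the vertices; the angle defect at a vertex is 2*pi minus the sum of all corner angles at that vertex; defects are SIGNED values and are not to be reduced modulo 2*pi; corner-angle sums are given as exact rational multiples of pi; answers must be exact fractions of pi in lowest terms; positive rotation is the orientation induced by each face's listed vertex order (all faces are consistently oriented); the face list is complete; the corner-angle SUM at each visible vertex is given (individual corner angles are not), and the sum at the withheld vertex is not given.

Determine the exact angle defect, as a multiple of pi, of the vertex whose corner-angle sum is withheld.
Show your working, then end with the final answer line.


V = 4, E = 6, F = 4; chi = V - E + F = 2
Gauss-Bonnet: total defect = 2*pi*chi = 4*pi; visible defects sum to 3*pi

Answer: defect(P2) = pi


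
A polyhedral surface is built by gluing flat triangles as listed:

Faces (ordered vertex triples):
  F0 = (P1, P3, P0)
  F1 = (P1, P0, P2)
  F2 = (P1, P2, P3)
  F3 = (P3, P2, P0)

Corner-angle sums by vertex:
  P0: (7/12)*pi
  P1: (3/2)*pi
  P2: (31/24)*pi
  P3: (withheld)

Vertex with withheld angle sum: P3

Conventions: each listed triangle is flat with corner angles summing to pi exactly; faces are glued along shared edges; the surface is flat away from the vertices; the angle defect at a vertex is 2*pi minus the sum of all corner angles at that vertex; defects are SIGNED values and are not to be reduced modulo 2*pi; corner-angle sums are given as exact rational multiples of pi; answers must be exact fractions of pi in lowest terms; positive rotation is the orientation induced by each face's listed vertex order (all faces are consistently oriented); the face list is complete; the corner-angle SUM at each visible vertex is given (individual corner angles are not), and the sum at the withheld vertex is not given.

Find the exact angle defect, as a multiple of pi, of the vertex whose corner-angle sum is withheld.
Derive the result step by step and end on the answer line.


V = 4, E = 6, F = 4; chi = V - E + F = 2
Gauss-Bonnet: total defect = 2*pi*chi = 4*pi; visible defects sum to (21/8)*pi

Answer: defect(P3) = (11/8)*pi


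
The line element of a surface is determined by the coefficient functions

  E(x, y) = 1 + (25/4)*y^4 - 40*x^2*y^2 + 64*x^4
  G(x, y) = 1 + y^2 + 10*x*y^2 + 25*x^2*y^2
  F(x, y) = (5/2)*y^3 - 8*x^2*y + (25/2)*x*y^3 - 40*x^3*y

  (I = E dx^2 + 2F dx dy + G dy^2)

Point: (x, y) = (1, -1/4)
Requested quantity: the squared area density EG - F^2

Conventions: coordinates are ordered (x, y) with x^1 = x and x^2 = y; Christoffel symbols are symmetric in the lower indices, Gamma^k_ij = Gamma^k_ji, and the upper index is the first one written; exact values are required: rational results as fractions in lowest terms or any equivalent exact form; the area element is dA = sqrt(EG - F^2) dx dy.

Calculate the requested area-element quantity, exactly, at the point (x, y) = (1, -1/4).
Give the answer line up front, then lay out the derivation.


Answer: EG - F^2 = 66329/1024

E = 64025/1024, F = 753/64, G = 13/4; EG - F^2 = 66329/1024


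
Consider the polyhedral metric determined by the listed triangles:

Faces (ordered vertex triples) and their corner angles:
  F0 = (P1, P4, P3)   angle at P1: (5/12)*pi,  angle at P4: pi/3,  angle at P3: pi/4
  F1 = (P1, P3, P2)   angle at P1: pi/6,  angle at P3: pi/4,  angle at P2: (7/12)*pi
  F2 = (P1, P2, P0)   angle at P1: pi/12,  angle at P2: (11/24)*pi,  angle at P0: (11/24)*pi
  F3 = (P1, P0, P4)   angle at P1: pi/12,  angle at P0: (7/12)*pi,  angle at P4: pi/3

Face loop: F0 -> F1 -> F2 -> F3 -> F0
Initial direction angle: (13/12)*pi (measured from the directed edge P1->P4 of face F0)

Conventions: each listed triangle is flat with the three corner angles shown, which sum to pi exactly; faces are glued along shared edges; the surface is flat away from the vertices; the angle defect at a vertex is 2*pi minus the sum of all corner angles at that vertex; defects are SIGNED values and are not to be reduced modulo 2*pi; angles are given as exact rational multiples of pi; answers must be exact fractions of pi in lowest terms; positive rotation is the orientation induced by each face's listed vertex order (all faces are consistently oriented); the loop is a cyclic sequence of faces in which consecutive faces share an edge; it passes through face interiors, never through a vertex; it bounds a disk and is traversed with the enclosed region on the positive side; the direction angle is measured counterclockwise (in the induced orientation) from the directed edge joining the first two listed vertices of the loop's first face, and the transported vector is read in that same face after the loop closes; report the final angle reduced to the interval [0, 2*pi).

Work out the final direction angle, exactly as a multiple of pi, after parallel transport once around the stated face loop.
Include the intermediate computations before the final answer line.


enclosed vertex P1: corner angles sum to (3/4)*pi, defect = 2*pi - (3/4)*pi = (5/4)*pi
transport around the loop rotates by the sum of enclosed defects; add to the initial angle mod 2*pi
final angle = (13/12)*pi + (5/4)*pi = pi/3 (mod 2*pi)

Answer: final direction angle = pi/3


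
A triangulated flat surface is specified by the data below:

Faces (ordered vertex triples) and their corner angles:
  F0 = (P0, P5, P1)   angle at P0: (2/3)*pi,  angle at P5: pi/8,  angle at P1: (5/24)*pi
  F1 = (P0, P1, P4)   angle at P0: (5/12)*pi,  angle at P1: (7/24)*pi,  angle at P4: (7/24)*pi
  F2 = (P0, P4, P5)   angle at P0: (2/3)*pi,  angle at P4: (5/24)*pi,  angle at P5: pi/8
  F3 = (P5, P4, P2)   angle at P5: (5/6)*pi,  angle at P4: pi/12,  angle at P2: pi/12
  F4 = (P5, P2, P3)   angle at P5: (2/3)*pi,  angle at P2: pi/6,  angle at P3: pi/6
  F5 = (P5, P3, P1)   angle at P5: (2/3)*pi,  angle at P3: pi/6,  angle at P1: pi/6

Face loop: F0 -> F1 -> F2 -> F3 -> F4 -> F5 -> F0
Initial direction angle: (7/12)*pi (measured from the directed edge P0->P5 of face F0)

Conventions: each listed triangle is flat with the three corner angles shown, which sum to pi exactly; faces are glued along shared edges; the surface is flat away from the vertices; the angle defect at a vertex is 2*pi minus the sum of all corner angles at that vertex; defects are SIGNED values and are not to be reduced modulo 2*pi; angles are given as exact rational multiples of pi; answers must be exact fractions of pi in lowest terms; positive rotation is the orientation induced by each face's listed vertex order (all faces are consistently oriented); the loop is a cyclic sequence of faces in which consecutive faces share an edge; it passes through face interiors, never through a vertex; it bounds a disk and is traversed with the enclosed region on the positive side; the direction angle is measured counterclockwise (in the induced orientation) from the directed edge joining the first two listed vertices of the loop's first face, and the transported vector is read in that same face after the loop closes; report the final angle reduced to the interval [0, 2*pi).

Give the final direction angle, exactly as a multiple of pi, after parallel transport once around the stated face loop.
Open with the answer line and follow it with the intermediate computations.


Answer: final direction angle = (5/12)*pi

enclosed vertex P0: corner angles sum to (7/4)*pi, defect = 2*pi - (7/4)*pi = pi/4
enclosed vertex P5: corner angles sum to (29/12)*pi, defect = 2*pi - (29/12)*pi = (-5/12)*pi
summing the enclosed defects onto the initial angle, mod 2*pi in the induced orientation:
final angle = (7/12)*pi - pi/6 = (5/12)*pi (mod 2*pi)


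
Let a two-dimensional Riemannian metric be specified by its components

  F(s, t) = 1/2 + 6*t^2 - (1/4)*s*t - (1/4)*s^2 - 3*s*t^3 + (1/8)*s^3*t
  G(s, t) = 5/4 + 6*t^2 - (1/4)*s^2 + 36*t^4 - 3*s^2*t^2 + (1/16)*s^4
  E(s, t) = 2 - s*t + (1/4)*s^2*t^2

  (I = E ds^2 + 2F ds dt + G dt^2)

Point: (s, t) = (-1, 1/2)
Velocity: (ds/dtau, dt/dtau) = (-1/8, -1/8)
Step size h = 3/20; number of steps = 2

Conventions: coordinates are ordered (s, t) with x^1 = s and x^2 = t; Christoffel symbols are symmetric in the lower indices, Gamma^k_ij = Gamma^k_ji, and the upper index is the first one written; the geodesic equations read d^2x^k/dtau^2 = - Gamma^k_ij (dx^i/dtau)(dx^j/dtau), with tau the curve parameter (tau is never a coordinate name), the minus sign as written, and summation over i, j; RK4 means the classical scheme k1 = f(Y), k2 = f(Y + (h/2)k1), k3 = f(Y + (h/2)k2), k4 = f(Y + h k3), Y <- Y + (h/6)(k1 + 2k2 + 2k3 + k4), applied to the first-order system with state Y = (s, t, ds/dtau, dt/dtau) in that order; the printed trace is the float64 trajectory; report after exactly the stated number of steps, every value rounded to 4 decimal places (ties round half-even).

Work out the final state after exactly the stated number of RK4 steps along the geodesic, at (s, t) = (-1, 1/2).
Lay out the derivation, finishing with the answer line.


f(Y) = (ds/dtau, dt/dtau, -Gamma^s_ij Y'^i Y'^j, -Gamma^t_ij Y'^i Y'^j) with the Gammas evaluated at the stage position; h = 0.150000; intermediate values shown to 6 dp
step 0: s = -1.0000, t = 0.5000, ds/dtau = -0.1250, dt/dtau = -0.1250
step 1:
  k1: at (s, t) = (-1.000000, 0.500000), (ds/dtau, dt/dtau) = (-0.125000, -0.125000); Gamma_sss = -0.055556, Gamma_sst = 0.111111, Gamma_stt = 1.333333, Gamma_tss = -0.077778, Gamma_tst = 0.155556, Gamma_ttt = 1.866667; k1 = (-0.125000, -0.125000, -0.023438, -0.032813)
  k2: at (s, t) = (-1.009375, 0.490625), (ds/dtau, dt/dtau) = (-0.126758, -0.127461); Gamma_sss = -0.056560, Gamma_sst = 0.116362, Gamma_stt = 1.357435, Gamma_tss = -0.076596, Gamma_tst = 0.157582, Gamma_ttt = 1.838294; k2 = (-0.126758, -0.127461, -0.024905, -0.033727)
  k3: at (s, t) = (-1.009507, 0.490440), (ds/dtau, dt/dtau) = (-0.126868, -0.127530); Gamma_sss = -0.056578, Gamma_sst = 0.116458, Gamma_stt = 1.357873, Gamma_tss = -0.076572, Gamma_tst = 0.157613, Gamma_ttt = 1.837722; k3 = (-0.126868, -0.127530, -0.024942, -0.033756)
  k4: at (s, t) = (-1.019030, 0.480871), (ds/dtau, dt/dtau) = (-0.128741, -0.130063); Gamma_sss = -0.057568, Gamma_sst = 0.121995, Gamma_stt = 1.381636, Gamma_tss = -0.075269, Gamma_tst = 0.159504, Gamma_ttt = 1.806446; k4 = (-0.128741, -0.130063, -0.026504, -0.034653)
  Y <- Y + (h/6)(k1 + 2k2 + 2k3 + k4): s = -1.0190, t = 0.4809, ds/dtau = -0.1287, dt/dtau = -0.1301
step 2:
  k1: at (s, t) = (-1.019025, 0.480874), (ds/dtau, dt/dtau) = (-0.128741, -0.130061); Gamma_sss = -0.057568, Gamma_sst = 0.121992, Gamma_stt = 1.381627, Gamma_tss = -0.075269, Gamma_tst = 0.159503, Gamma_ttt = 1.806458; k1 = (-0.128741, -0.130061, -0.026502, -0.034652)
  k2: at (s, t) = (-1.028680, 0.471119), (ds/dtau, dt/dtau) = (-0.130729, -0.132660); Gamma_sss = -0.058535, Gamma_sst = 0.127810, Gamma_stt = 1.404842, Gamma_tss = -0.073842, Gamma_tst = 0.161232, Gamma_ttt = 1.772201; k2 = (-0.130729, -0.132660, -0.028156, -0.035519)
  k3: at (s, t) = (-1.028829, 0.470924), (ds/dtau, dt/dtau) = (-0.130853, -0.132725); Gamma_sss = -0.058553, Gamma_sst = 0.127921, Gamma_stt = 1.405271, Gamma_tss = -0.073813, Gamma_tst = 0.161258, Gamma_ttt = 1.771502; k3 = (-0.130853, -0.132725, -0.028196, -0.035544)
  k4: at (s, t) = (-1.038653, 0.460965), (ds/dtau, dt/dtau) = (-0.132970, -0.135392); Gamma_sss = -0.059490, Gamma_sst = 0.134043, Gamma_stt = 1.427750, Gamma_tss = -0.072250, Gamma_tst = 0.162794, Gamma_ttt = 1.733994; k4 = (-0.132970, -0.135392, -0.029947, -0.036370)
  Y <- Y + (h/6)(k1 + 2k2 + 2k3 + k4): s = -1.0386, t = 0.4610, ds/dtau = -0.1330, dt/dtau = -0.1354

Answer: s = -1.0386, t = 0.4610, ds/dtau = -0.1330, dt/dtau = -0.1354


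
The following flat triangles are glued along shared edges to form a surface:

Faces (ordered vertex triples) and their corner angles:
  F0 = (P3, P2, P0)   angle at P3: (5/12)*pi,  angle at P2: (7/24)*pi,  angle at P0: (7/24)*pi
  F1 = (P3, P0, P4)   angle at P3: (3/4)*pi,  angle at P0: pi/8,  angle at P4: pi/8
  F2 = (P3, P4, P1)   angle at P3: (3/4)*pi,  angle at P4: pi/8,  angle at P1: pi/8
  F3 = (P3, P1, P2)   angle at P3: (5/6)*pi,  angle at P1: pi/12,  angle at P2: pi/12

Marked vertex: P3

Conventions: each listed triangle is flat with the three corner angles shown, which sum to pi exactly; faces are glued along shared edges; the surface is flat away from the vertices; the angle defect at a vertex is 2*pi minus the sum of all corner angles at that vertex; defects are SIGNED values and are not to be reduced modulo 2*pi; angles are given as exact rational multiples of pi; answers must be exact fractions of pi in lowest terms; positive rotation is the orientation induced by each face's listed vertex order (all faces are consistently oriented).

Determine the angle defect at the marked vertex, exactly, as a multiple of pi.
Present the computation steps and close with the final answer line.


Sum of corner angles at P3: (11/4)*pi
defect = 2*pi - (11/4)*pi

Answer: defect(P3) = (-3/4)*pi


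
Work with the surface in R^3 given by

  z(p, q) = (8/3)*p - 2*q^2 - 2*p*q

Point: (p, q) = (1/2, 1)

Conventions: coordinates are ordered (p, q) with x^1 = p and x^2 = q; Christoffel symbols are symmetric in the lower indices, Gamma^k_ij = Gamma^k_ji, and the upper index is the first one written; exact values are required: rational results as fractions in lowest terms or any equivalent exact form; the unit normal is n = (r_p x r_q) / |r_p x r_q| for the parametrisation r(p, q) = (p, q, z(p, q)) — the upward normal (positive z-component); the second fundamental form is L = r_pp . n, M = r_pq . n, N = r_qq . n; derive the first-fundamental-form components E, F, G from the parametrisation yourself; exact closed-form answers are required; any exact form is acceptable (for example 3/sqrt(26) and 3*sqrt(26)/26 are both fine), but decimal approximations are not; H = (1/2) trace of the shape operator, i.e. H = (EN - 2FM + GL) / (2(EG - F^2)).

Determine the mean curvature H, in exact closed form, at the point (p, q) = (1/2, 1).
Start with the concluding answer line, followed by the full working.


Answer: H = -129*sqrt(238)/28322

z_p = 2/3, z_q = -5, z_pp = 0, z_pq = -2, z_qq = -4
E = 13/9, F = -10/3, G = 26; answer radicand W^2 = 238/9
unnormalised second-form numerators: l = 0, m = -2, n = -4; L = l/sqrt(238/9), and similarly M = m/sqrt(W^2), N = n/sqrt(W^2)
H = (E*n - 2*F*m + G*l) / (2*(EG - F^2)*sqrt(W^2)); E*n - 2*F*m + G*l = -172/9, EG - F^2 = 238/9, so H = (-43/119)/sqrt(238/9)


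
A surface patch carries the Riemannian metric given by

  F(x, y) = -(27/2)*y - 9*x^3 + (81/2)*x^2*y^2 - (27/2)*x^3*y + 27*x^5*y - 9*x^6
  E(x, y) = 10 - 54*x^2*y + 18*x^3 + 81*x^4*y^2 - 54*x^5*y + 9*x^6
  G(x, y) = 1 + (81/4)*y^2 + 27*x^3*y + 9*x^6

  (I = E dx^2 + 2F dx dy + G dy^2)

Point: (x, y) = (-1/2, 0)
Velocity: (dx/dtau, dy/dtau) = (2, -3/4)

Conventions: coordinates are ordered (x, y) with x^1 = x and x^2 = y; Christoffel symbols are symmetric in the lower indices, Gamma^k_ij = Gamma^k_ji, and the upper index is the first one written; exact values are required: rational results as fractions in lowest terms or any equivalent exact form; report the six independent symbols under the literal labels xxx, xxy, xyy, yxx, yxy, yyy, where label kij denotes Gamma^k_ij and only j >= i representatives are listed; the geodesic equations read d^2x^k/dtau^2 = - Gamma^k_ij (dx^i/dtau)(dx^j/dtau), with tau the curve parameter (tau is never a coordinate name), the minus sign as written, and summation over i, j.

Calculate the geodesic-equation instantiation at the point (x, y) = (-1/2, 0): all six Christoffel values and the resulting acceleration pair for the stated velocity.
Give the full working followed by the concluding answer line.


E = 505/64, F = 63/64, G = 73/64 at the point
E_x = 189/16, E_y = -189/16, F_x = -81/16, F_y = -405/32, G_x = -27/16, G_y = -27/8
EG - F^2 = 257/32;  g^inv = (32/257) * [[73/64, -63/64], [-63/64, 505/64]]
first-kind symbols [ij,l] = (1/2)(d_i g_jl + d_j g_il - d_l g_ij): [xx,x] = E_x/2 = 189/32, [xx,y] = F_x - E_y/2 = 27/32, [xy,x] = E_y/2 = -189/32, [xy,y] = G_x/2 = -27/32, [yy,x] = F_y - G_x/2 = -189/16, [yy,y] = G_y/2 = -27/16
Gamma^x_ij = (G*[ij,x] - F*[ij,y])/(EG - F^2), Gamma^y_ij = (E*[ij,y] - F*[ij,x])/(EG - F^2)
Gamma_xxx = 189/257, Gamma_xxy = -189/257, Gamma_xyy = -378/257, Gamma_yxx = 27/257, Gamma_yxy = -27/257, Gamma_yyy = -54/257
d^2x/dtau^2 = -(Gamma_xxx*(2)^2 + 2*Gamma_xxy*(2)*(-3/4) + Gamma_xyy*(-3/4)^2) = -8883/2056
d^2y/dtau^2 = -(Gamma_yxx*(2)^2 + 2*Gamma_yxy*(2)*(-3/4) + Gamma_yyy*(-3/4)^2) = -1269/2056

Answer: Gamma_xxx = 189/257, Gamma_xxy = -189/257, Gamma_xyy = -378/257, Gamma_yxx = 27/257, Gamma_yxy = -27/257, Gamma_yyy = -54/257; accelerations (d^2x/dtau^2, d^2y/dtau^2) = (-8883/2056, -1269/2056)


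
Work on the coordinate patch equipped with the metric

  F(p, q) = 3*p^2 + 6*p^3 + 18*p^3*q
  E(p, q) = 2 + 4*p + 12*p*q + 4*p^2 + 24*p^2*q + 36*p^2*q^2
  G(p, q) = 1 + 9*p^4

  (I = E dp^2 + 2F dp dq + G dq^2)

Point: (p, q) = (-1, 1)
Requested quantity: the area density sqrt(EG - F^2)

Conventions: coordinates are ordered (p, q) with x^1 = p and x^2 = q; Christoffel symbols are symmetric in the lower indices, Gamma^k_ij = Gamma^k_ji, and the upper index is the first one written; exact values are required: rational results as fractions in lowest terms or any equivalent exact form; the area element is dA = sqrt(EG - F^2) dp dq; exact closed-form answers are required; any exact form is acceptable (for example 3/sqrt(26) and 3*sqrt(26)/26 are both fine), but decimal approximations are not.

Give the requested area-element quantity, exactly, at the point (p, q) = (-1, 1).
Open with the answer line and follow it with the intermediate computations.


Answer: sqrt(EG - F^2) = sqrt(59)

E = 50, F = -21, G = 10; EG - F^2 = 59


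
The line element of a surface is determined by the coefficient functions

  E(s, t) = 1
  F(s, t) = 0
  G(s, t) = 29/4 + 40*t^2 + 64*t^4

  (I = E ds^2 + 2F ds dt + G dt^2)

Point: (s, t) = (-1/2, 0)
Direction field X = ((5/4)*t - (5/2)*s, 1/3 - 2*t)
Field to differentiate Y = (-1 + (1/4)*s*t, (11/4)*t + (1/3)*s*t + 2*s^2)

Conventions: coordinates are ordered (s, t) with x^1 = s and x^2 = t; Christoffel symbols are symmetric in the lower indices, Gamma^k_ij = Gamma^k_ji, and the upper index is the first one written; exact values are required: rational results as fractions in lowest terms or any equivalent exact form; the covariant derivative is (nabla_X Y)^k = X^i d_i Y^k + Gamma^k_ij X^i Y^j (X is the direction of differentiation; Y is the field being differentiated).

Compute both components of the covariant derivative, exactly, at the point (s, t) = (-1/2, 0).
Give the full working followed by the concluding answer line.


E = 1, F = 0, G = 29/4 at the point
E_s = 0, E_t = 0, F_s = 0, F_t = 0, G_s = 0, G_t = 0
EG - F^2 = 29/4;  g^inv = (4/29) * [[29/4, 0], [0, 1]]
first-kind symbols [ij,l] = (1/2)(d_i g_jl + d_j g_il - d_l g_ij): [ss,s] = E_s/2 = 0, [ss,t] = F_s - E_t/2 = 0, [st,s] = E_t/2 = 0, [st,t] = G_s/2 = 0, [tt,s] = F_t - G_s/2 = 0, [tt,t] = G_t/2 = 0
Gamma^s_ij = (G*[ij,s] - F*[ij,t])/(EG - F^2), Gamma^t_ij = (E*[ij,t] - F*[ij,s])/(EG - F^2)
Gamma_sss = 0, Gamma_sst = 0, Gamma_stt = 0, Gamma_tss = 0, Gamma_tst = 0, Gamma_ttt = 0
X = (5/4, 1/3), Y = (-1, 1/2) at the point

Answer: (nabla_X Y)^s = -1/24, (nabla_X Y)^t = -59/36


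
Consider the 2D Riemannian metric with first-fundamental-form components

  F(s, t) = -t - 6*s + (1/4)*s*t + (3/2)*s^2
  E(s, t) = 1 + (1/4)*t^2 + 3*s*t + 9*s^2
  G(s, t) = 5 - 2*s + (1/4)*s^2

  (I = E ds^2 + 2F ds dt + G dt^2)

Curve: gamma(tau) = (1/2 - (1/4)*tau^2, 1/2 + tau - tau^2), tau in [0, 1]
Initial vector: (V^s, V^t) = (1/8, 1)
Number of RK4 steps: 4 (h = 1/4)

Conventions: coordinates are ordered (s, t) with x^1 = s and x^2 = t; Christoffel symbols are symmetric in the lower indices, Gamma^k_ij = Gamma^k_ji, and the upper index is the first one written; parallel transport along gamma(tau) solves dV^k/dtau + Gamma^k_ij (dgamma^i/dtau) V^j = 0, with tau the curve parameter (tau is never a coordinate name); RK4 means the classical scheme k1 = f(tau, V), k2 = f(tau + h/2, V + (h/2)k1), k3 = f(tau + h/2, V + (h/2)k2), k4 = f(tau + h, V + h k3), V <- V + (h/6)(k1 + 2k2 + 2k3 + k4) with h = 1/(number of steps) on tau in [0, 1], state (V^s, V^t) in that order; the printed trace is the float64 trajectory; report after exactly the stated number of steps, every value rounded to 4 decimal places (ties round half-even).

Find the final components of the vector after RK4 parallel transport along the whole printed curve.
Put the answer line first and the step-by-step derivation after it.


Answer: V^s = 0.1774, V^t = 0.9313

gamma'(tau) = (-(1/2)*tau, 1 - 2*tau); f(tau, V)^k = -Gamma^k_ij(gamma(tau)) gamma'^i(tau) V^j; h = 1/4; intermediate values shown to 6 dp
curve data and Christoffel symbols at the stage parameters:
  tau = 0.000000: gamma = (0.500000, 0.500000), gamma' = (0.000000, 1.000000); Gamma_sss = 0.736842, Gamma_sst = 0.122807, Gamma_stt = 0.000000, Gamma_tss = -0.736842, Gamma_tst = -0.122807, Gamma_ttt = 0.000000
  tau = 0.125000: gamma = (0.496094, 0.609375), gamma' = (-0.062500, 0.750000); Gamma_sss = 0.738447, Gamma_sst = 0.123075, Gamma_stt = 0.000000, Gamma_tss = -0.721555, Gamma_tst = -0.120259, Gamma_ttt = 0.000000
  tau = 0.250000: gamma = (0.484375, 0.687500), gamma' = (-0.125000, 0.500000); Gamma_sss = 0.736559, Gamma_sst = 0.122760, Gamma_stt = 0.000000, Gamma_tss = -0.720546, Gamma_tst = -0.120091, Gamma_ttt = 0.000000
  tau = 0.375000: gamma = (0.464844, 0.734375), gamma' = (-0.187500, 0.250000); Gamma_sss = 0.731207, Gamma_sst = 0.121868, Gamma_stt = 0.000000, Gamma_tss = -0.733639, Gamma_tst = -0.122273, Gamma_ttt = 0.000000
  tau = 0.500000: gamma = (0.437500, 0.750000), gamma' = (-0.250000, 0.000000); Gamma_sss = 0.721102, Gamma_sst = 0.120184, Gamma_stt = 0.000000, Gamma_tss = -0.761163, Gamma_tst = -0.126860, Gamma_ttt = 0.000000
  tau = 0.625000: gamma = (0.402344, 0.734375), gamma' = (-0.312500, -0.250000); Gamma_sss = 0.703410, Gamma_sst = 0.117235, Gamma_stt = 0.000000, Gamma_tss = -0.803772, Gamma_tst = -0.133962, Gamma_ttt = 0.000000
  tau = 0.750000: gamma = (0.359375, 0.687500), gamma' = (-0.375000, -0.500000); Gamma_sss = 0.673314, Gamma_sst = 0.112219, Gamma_stt = 0.000000, Gamma_tss = -0.861990, Gamma_tst = -0.143665, Gamma_ttt = 0.000000
  tau = 0.875000: gamma = (0.308594, 0.609375), gamma' = (-0.437500, -0.750000); Gamma_sss = 0.623477, Gamma_sst = 0.103913, Gamma_stt = 0.000000, Gamma_tss = -0.935216, Gamma_tst = -0.155869, Gamma_ttt = 0.000000
  tau = 1.000000: gamma = (0.250000, 0.500000), gamma' = (-0.500000, -1.000000); Gamma_sss = 0.543909, Gamma_sst = 0.090652, Gamma_stt = 0.000000, Gamma_tss = -1.019830, Gamma_tst = -0.169972, Gamma_ttt = 0.000000
step 0: V^s = 0.1250, V^t = 1.0000
step 1: k1 = (-0.015351, 0.015351), k2 = (0.002026, -0.001980), k3 = (0.001909, -0.001866), k4 = (0.019189, -0.018772); V <- V + (h/6)(k1 + 2k2 + 2k3 + k4): V^s = 0.1255, V^t = 0.9995
step 2: k1 = (0.019189, -0.018772), k2 = (0.036423, -0.036544), k3 = (0.036602, -0.036724), k4 = (0.054028, -0.057030); V <- V + (h/6)(k1 + 2k2 + 2k3 + k4): V^s = 0.1346, V^t = 0.9903
step 3: k1 = (0.054023, -0.057024), k2 = (0.071239, -0.081403), k3 = (0.071663, -0.081888), k4 = (0.087885, -0.112513); V <- V + (h/6)(k1 + 2k2 + 2k3 + k4): V^s = 0.1524, V^t = 0.9696
step 4: k1 = (0.087848, -0.112465), k2 = (0.100755, -0.151133), k3 = (0.101102, -0.151652), k4 = (0.106672, -0.200010); V <- V + (h/6)(k1 + 2k2 + 2k3 + k4): V^s = 0.1774, V^t = 0.9313


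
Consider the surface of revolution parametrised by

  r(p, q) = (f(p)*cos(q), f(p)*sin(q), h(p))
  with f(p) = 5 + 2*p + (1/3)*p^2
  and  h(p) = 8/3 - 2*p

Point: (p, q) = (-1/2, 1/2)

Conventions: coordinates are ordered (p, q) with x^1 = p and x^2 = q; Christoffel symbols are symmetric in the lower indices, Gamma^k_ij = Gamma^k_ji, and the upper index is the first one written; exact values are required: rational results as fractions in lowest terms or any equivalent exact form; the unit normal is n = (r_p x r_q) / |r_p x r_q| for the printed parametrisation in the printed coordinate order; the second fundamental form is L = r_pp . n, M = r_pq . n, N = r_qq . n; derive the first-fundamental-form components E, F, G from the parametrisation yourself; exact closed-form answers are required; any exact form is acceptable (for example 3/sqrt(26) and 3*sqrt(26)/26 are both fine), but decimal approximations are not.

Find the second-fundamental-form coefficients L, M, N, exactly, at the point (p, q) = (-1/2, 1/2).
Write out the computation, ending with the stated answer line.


f = 49/12, f' = 5/3, f'' = 2/3, h' = -2, h'' = 0
E = 61/9, F = 0, G = 2401/144; answer radicand W^2 = 61/9
unnormalised second-form numerators: l = 4/3, m = 0, n = -49/6; L = l/sqrt(61/9), and similarly M = m/sqrt(W^2), N = n/sqrt(W^2)

Answer: L = 4*sqrt(61)/61, M = 0, N = -49*sqrt(61)/122


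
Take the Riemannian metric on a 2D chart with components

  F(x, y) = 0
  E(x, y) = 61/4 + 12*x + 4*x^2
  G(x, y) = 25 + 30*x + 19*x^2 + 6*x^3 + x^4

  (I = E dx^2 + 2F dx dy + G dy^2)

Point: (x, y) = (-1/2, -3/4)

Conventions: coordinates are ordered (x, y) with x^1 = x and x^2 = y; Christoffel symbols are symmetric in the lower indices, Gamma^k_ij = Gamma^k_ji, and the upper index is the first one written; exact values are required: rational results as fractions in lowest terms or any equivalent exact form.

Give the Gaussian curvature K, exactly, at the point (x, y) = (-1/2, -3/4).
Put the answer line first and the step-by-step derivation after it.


Answer: K = -160/5043

E = 41/4, F = 0, G = 225/16, EG - F^2 = 9225/64 at the point
E_x = 8, E_y = 0, F_x = 0, F_y = 0, G_x = 15, G_y = 0
E_yy = 0, F_xy = 0, G_xx = 23
K follows from Brioschi's formula, (det M1 - det M2)/(EG - F^2)^2.
M1 = [[-E_yy/2 + F_xy - G_xx/2, E_x/2, F_x - E_y/2], [F_y - G_x/2, E, F], [G_y/2, F, G]] = [[-23/2, 4, 0], [-15/2, 41/4, 0], [0, 0, 225/16]]; det M1 = -158175/128
M2 = [[0, E_y/2, G_x/2], [E_y/2, E, F], [G_x/2, F, G]] = [[0, 0, 15/2], [0, 41/4, 0], [15/2, 0, 225/16]]; det M2 = -9225/16
det M1 - det M2 = -84375/128; K = -84375/128 / (9225/64)^2 = -160/5043


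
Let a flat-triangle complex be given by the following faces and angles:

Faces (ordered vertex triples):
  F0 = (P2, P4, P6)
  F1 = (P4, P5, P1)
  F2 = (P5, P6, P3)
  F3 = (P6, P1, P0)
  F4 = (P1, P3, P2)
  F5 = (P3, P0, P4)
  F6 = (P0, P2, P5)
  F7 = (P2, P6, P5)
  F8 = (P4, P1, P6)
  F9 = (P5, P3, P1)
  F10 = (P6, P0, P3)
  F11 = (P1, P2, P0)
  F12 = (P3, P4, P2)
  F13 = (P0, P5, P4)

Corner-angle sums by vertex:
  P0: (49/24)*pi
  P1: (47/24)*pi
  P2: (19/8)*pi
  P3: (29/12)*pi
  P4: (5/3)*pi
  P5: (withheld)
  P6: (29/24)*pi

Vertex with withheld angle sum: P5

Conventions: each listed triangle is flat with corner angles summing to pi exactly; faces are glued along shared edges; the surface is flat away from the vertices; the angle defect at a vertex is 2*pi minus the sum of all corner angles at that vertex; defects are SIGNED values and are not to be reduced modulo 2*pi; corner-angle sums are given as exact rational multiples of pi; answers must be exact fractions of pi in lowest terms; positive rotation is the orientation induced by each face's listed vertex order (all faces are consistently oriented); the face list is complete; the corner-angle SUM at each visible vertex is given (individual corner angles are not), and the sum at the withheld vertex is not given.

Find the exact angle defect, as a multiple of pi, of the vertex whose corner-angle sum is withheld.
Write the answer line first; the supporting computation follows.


Answer: defect(P5) = -pi/3

V = 7, E = 21, F = 14; chi = V - E + F = 0
Gauss-Bonnet: total defect = 2*pi*chi = 0; visible defects sum to pi/3


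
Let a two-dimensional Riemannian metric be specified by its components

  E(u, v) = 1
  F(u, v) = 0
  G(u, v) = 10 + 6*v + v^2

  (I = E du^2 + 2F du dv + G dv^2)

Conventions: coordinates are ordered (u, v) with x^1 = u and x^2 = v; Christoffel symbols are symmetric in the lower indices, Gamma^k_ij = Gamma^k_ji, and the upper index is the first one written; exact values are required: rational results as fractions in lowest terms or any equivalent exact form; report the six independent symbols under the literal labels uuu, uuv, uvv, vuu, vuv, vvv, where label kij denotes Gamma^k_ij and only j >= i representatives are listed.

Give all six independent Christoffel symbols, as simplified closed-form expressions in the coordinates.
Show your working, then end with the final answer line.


E = 1; F = 0; G = 10 + 6*v + v^2
Gamma^k_ij = (1/2) g^{kl} (d_i g_jl + d_j g_il - d_l g_ij), with g^inv = (1/(EG-F^2)) [[G, -F], [-F, E]]
first partials: E_u = 0, E_v = 0, F_u = 0, F_v = 0, G_u = 0, G_v = 6 + 2*v
D = EG - F^2 = 10 + 6*v + v^2
expanded: Gamma^u_uu = (G E_u - 2F F_u + F E_v)/(2D), Gamma^u_uv = (G E_v - F G_u)/(2D), Gamma^u_vv = (2G F_v - G G_u - F G_v)/(2D), Gamma^v_uu = (2E F_u - E E_v - F E_u)/(2D), Gamma^v_uv = (E G_u - F E_v)/(2D), Gamma^v_vv = (E G_v - 2F F_v + F G_u)/(2D); substitute and cancel common factors

Answer: Gamma_uuu = 0, Gamma_uuv = 0, Gamma_uvv = 0, Gamma_vuu = 0, Gamma_vuv = 0, Gamma_vvv = (v + 3)/(v^2 + 6*v + 10)


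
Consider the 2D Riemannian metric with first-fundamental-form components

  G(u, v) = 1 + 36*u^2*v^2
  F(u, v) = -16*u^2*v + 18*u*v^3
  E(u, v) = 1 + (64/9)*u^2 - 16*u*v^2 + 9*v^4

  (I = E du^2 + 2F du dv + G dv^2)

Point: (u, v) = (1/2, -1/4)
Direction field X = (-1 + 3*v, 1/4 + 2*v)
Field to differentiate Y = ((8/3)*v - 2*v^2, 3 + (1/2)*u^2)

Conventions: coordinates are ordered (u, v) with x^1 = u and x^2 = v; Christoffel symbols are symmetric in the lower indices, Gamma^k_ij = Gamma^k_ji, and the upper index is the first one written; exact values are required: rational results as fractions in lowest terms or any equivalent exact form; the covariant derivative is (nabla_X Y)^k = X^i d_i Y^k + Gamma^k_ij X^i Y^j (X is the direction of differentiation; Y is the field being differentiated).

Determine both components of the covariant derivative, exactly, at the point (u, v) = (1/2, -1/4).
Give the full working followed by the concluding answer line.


E = 5329/2304, F = 55/64, G = 25/16 at the point
E_u = 55/9, E_v = 55/16, F_u = 119/32, F_v = -37/16, G_u = 9/4, G_v = -9/2
EG - F^2 = 6625/2304;  g^inv = (2304/6625) * [[25/16, -55/64], [-55/64, 5329/2304]]
first-kind symbols [ij,l] = (1/2)(d_i g_jl + d_j g_il - d_l g_ij): [uu,u] = E_u/2 = 55/18, [uu,v] = F_u - E_v/2 = 2, [uv,u] = E_v/2 = 55/32, [uv,v] = G_u/2 = 9/8, [vv,u] = F_v - G_u/2 = -55/16, [vv,v] = G_v/2 = -9/4
Gamma^u_ij = (G*[ij,u] - F*[ij,v])/(EG - F^2), Gamma^v_ij = (E*[ij,v] - F*[ij,u])/(EG - F^2)
Gamma_uuu = 1408/1325, Gamma_uuv = 792/1325, Gamma_uvv = -1584/1325, Gamma_vuu = 4608/6625, Gamma_vuv = 2592/6625, Gamma_vvv = -5184/6625
X = (-7/4, -1/4), Y = (-19/24, 25/8) at the point

Answer: (nabla_X Y)^u = -26411/15900, (nabla_X Y)^v = -72199/53000


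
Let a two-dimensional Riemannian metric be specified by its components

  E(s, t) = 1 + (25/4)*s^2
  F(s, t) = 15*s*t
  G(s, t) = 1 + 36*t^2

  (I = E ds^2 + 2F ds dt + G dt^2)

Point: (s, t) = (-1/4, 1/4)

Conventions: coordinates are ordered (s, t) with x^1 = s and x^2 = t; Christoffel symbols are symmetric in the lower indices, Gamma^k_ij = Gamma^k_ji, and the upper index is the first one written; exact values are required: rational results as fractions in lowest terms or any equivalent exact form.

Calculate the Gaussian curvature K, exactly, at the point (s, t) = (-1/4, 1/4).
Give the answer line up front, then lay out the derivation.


Answer: K = 61440/54289

E = 89/64, F = -15/16, G = 13/4, EG - F^2 = 233/64 at the point
E_s = -25/8, E_t = 0, F_s = 15/4, F_t = -15/4, G_s = 0, G_t = 18
E_tt = 0, F_st = 15, G_ss = 0
Compute both Brioschi determinants and normalise by (EG - F^2)^2.
M1 = [[-E_tt/2 + F_st - G_ss/2, E_s/2, F_s - E_t/2], [F_t - G_s/2, E, F], [G_t/2, F, G]] = [[15, -25/16, 15/4], [-15/4, 89/64, -15/16], [9, -15/16, 13/4]]; det M1 = 15
M2 = [[0, E_t/2, G_s/2], [E_t/2, E, F], [G_s/2, F, G]] = [[0, 0, 0], [0, 89/64, -15/16], [0, -15/16, 13/4]]; det M2 = 0
det M1 - det M2 = 15; K = 15 / (233/64)^2 = 61440/54289


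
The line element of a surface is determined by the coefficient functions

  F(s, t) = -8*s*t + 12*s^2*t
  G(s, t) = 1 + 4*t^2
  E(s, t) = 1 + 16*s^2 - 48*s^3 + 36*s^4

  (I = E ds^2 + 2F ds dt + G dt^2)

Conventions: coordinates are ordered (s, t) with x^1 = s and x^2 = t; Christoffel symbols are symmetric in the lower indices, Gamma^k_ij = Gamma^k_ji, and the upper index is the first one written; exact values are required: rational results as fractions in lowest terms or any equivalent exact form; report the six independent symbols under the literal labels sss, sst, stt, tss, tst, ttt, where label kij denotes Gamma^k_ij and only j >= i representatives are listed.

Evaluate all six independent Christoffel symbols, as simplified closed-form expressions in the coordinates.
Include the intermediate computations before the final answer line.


E = 1 + 16*s^2 - 48*s^3 + 36*s^4; F = -8*s*t + 12*s^2*t; G = 1 + 4*t^2
Gamma^k_ij = (1/2) g^{kl} (d_i g_jl + d_j g_il - d_l g_ij), with g^inv = (1/(EG-F^2)) [[G, -F], [-F, E]]
first partials: E_s = 32*s - 144*s^2 + 144*s^3, E_t = 0, F_s = -8*t + 24*s*t, F_t = -8*s + 12*s^2, G_s = 0, G_t = 8*t
D = EG - F^2 = 1 + 4*t^2 + 16*s^2 - 48*s^3 + 36*s^4
expanded: Gamma^s_ss = (G E_s - 2F F_s + F E_t)/(2D), Gamma^s_st = (G E_t - F G_s)/(2D), Gamma^s_tt = (2G F_t - G G_s - F G_t)/(2D), Gamma^t_ss = (2E F_s - E E_t - F E_s)/(2D), Gamma^t_st = (E G_s - F E_t)/(2D), Gamma^t_tt = (E G_t - 2F F_t + F G_s)/(2D); substitute and cancel common factors

Answer: Gamma_sss = (72*s^3 - 72*s^2 + 16*s)/(36*s^4 - 48*s^3 + 16*s^2 + 4*t^2 + 1), Gamma_sst = 0, Gamma_stt = (12*s^2 - 8*s)/(36*s^4 - 48*s^3 + 16*s^2 + 4*t^2 + 1), Gamma_tss = (24*s*t - 8*t)/(36*s^4 - 48*s^3 + 16*s^2 + 4*t^2 + 1), Gamma_tst = 0, Gamma_ttt = 4*t/(36*s^4 - 48*s^3 + 16*s^2 + 4*t^2 + 1)


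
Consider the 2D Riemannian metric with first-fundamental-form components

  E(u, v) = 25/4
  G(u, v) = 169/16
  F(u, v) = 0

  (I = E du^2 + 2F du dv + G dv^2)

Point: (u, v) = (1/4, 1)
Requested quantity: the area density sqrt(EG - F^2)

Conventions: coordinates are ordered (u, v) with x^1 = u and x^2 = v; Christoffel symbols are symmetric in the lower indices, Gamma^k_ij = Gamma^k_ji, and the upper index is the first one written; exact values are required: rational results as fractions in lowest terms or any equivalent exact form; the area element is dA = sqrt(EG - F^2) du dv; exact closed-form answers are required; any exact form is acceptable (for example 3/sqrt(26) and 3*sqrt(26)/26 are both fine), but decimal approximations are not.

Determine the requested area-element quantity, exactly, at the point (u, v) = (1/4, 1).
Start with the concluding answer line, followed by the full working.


Answer: sqrt(EG - F^2) = 65/8

E = 25/4, F = 0, G = 169/16; EG - F^2 = 4225/64


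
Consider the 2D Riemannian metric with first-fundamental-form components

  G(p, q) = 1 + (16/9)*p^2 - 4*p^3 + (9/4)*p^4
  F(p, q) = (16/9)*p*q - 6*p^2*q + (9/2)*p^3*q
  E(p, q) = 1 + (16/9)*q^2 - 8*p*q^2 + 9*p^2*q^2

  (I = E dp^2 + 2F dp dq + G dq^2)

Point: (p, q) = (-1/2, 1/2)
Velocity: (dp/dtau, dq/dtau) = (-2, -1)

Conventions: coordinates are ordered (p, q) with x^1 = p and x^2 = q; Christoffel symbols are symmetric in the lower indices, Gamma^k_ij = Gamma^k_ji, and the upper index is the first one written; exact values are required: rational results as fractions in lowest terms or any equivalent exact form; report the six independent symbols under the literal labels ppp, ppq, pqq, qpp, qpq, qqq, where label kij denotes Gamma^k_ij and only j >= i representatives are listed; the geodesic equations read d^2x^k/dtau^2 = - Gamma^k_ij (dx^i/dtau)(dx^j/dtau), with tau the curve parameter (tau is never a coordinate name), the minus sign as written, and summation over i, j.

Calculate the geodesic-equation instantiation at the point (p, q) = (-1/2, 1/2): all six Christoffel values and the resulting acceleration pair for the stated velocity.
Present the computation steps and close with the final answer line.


E = 433/144, F = -425/288, G = 1201/576 at the point
E_p = -17/4, E_q = 289/36, F_p = 803/144, F_q = -425/144, G_p = -425/72, G_q = 0
EG - F^2 = 2357/576;  g^inv = (576/2357) * [[1201/576, 425/288], [425/288, 433/144]]
first-kind symbols [ij,l] = (1/2)(d_i g_jl + d_j g_il - d_l g_ij): [pp,p] = E_p/2 = -17/8, [pp,q] = F_p - E_q/2 = 25/16, [pq,p] = E_q/2 = 289/72, [pq,q] = G_p/2 = -425/144, [qq,p] = F_q - G_p/2 = 0, [qq,q] = G_q/2 = 0
Gamma^p_ij = (G*[ij,p] - F*[ij,q])/(EG - F^2), Gamma^q_ij = (E*[ij,q] - F*[ij,p])/(EG - F^2)
Gamma_ppp = -1224/2357, Gamma_ppq = 2312/2357, Gamma_pqq = 0, Gamma_qpp = 900/2357, Gamma_qpq = -1700/2357, Gamma_qqq = 0
d^2p/dtau^2 = -(Gamma_ppp*(-2)^2 + 2*Gamma_ppq*(-2)*(-1) + Gamma_pqq*(-1)^2) = -4352/2357
d^2q/dtau^2 = -(Gamma_qpp*(-2)^2 + 2*Gamma_qpq*(-2)*(-1) + Gamma_qqq*(-1)^2) = 3200/2357

Answer: Gamma_ppp = -1224/2357, Gamma_ppq = 2312/2357, Gamma_pqq = 0, Gamma_qpp = 900/2357, Gamma_qpq = -1700/2357, Gamma_qqq = 0; accelerations (d^2p/dtau^2, d^2q/dtau^2) = (-4352/2357, 3200/2357)


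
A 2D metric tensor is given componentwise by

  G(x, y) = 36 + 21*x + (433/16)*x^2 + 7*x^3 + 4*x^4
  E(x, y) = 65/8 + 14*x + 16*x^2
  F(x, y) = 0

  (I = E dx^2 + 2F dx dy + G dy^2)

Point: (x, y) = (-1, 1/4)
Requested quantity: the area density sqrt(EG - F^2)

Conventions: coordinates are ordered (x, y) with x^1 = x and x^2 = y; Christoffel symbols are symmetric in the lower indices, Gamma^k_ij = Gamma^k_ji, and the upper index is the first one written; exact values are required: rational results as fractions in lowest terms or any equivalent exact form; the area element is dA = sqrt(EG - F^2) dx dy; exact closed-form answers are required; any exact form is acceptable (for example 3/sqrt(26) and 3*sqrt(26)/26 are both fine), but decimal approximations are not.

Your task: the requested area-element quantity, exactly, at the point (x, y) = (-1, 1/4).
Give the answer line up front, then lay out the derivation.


Answer: sqrt(EG - F^2) = 225*sqrt(2)/16

E = 81/8, F = 0, G = 625/16; EG - F^2 = 50625/128


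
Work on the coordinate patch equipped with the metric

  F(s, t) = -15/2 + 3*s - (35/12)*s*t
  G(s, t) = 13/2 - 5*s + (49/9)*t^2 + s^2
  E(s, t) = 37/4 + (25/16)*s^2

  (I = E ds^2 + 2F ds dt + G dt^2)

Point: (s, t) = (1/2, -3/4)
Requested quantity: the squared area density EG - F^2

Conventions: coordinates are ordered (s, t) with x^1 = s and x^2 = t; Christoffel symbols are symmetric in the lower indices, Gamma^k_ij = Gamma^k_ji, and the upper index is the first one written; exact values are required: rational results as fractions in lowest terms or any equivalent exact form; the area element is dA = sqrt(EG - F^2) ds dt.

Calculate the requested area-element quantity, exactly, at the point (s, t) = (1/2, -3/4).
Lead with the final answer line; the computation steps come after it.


Answer: EG - F^2 = 11885/256

E = 617/64, F = -157/32, G = 117/16; EG - F^2 = 11885/256
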